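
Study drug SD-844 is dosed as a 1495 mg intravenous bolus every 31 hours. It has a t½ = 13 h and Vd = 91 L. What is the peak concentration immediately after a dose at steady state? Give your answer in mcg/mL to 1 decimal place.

k = ln2/t½ = ln2/13 ≈ 0.053319 h⁻¹; fraction remaining f = e^(−kτ) = e^(−0.053319×31) ≈ 0.1915.
Accumulation ratio R = 1/(1 − f) ≈ 1/0.8085 ≈ 1.2369.
Each bolus raises the concentration by D/Vd = 1495/91 ≈ 16.429 mcg/mL.
Cmax,ss = C₀/(1 − f) ≈ 16.429/0.8085 ≈ 20.320 mcg/mL.

20.3 mcg/mL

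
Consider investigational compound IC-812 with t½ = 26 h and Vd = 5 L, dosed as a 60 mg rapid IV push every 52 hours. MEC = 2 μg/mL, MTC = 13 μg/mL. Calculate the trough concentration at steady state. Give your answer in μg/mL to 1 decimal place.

4.0 μg/mL

The dosing interval is 2 half-lives, so f = 2^(−2) = 0.25.
At steady state, R = 1/(1 − 0.25) = 4/3.
Single-dose peak C₀ = D/Vd = 60/5 = 12 μg/mL.
Steady-state peak Cmax,ss = C₀·R = 12 × 4/3 ≈ 16.000 μg/mL.
Steady-state trough Cmin,ss = Cmax,ss·f ≈ 16.000 × 0.25 ≈ 4.000 μg/mL.
Trough 4.0 μg/mL vs MEC 2 μg/mL: adequate.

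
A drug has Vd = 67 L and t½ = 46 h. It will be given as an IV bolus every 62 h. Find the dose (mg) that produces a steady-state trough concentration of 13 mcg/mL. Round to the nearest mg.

τ/t½ = 62/46 ≈ 1.3478, so f = (1/2)^(62/46) ≈ 0.392884.
Cmin,ss = (D/Vd)·f/(1−f), so D = Cmin,ss·Vd·(1−f)/f.
D = 13 × 67 × (1−f)/f ≈ 13 × 67 × 1.54528 ≈ 1345.94 mg.

1346 mg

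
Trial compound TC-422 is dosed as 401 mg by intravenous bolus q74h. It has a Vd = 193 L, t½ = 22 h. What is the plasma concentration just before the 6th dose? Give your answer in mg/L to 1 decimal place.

f = (1/2)^(τ/t½) = (1/2)^(74/22) ≈ 0.0972.
C₀ = D/Vd = 401/193 ≈ 2.078 mg/L.
Before the 6th dose, 5 doses have been given. Superposition: Cmin = C₀·(f + f² + … + f^5).
≈ 2.078 × (0.0972 + 0.0094 + 0.0009 + 0.0001 + 0.0000) ≈ 2.078 × 0.1076 ≈ 0.224 mg/L.

0.2 mg/L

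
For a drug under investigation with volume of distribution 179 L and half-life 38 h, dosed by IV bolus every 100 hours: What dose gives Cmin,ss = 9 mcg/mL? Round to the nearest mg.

8372 mg

τ/t½ = 100/38 ≈ 2.6316, so f = (1/2)^(100/38) ≈ 0.161367.
Cmin,ss = (D/Vd)·f/(1−f), so D = Cmin,ss·Vd·(1−f)/f.
D = 9 × 179 × (1−f)/f ≈ 9 × 179 × 5.19705 ≈ 8372.45 mg.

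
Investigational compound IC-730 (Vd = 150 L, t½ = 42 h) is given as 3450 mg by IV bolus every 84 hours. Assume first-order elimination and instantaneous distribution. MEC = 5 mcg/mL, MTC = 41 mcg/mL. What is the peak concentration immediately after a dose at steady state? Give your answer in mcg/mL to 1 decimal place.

30.7 mcg/mL

The dosing interval is 2 half-lives, so f = 2^(−2) = 0.25.
Accumulation ratio R = 1/(1 − f) = 1/0.75 = 4/3.
Single-dose peak C₀ = D/Vd = 3450/150 = 23 mcg/mL.
Steady-state peak Cmax,ss = C₀·R = 23 × 4/3 ≈ 30.667 mcg/mL.
Peak 30.7 mcg/mL vs MTC 41 mcg/mL: below toxic threshold.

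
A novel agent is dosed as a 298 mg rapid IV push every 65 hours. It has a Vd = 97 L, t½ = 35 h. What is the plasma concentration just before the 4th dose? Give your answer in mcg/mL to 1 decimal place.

1.1 mcg/mL

f = (1/2)^(τ/t½) = (1/2)^(65/35) ≈ 0.2760.
C₀ = D/Vd = 298/97 ≈ 3.072 mcg/mL.
Before the 4th dose, 3 doses have been given. Superposition: Cmin = C₀·(f + f² + … + f^3).
≈ 3.072 × (0.2760 + 0.0762 + 0.0210) ≈ 3.072 × 0.3732 ≈ 1.146 mcg/mL.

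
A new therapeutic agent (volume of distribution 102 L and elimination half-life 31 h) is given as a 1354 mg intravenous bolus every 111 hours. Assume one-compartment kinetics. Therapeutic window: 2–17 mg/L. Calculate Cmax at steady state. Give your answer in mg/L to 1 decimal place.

14.5 mg/L

Over one 111-h interval, 111/31 ≈ 3.5806 half-lives elapse, leaving f ≈ 0.0836 of each dose.
Accumulation ratio R = 1/(1 − f) ≈ 1/0.9164 ≈ 1.0912.
Each bolus raises the concentration by D/Vd = 1354/102 ≈ 13.275 mg/L.
Cmax,ss = C₀/(1 − f) ≈ 13.275/0.9164 ≈ 14.486 mg/L.
Peak 14.5 mg/L vs MTC 17 mg/L: below toxic threshold.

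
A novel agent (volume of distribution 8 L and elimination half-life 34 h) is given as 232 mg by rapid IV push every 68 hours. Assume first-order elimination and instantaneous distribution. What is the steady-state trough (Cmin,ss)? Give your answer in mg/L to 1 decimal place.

9.7 mg/L

τ = 68 h = 2 half-lives, so f = (1/2)^2 = 0.25.
At steady state, R = 1/(1 − 0.25) = 4/3.
Single-dose peak C₀ = D/Vd = 232/8 = 29 mg/L.
Steady-state peak Cmax,ss = C₀·R = 29 × 4/3 ≈ 38.667 mg/L.
Steady-state trough Cmin,ss = Cmax,ss·f ≈ 38.667 × 0.25 ≈ 9.667 mg/L.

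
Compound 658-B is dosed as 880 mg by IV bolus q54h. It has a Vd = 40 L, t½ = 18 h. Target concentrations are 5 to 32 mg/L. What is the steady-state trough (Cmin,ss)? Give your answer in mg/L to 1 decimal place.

The dosing interval is 3 half-lives, so f = 2^(−3) = 0.125.
Accumulation ratio R = 1/(1 − f) = 1/0.875 = 8/7.
Single-dose peak C₀ = D/Vd = 880/40 = 22 mg/L.
Steady-state peak Cmax,ss = C₀·R = 22 × 8/7 ≈ 25.143 mg/L.
Steady-state trough Cmin,ss = Cmax,ss·f ≈ 25.143 × 0.125 ≈ 3.143 mg/L.
Trough 3.1 mg/L vs MEC 5 mg/L: subtherapeutic.

3.1 mg/L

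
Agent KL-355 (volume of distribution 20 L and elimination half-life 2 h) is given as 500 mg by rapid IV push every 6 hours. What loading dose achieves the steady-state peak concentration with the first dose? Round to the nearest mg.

571 mg

f = (1/2)^(6/2) ≈ 0.125000; accumulation ratio R = 1/(1−f) ≈ 1.14286.
Loading dose to hit Cmax,ss on first dose: D_load = D_maint·R ≈ 500 × 1.14286 ≈ 571.43 mg.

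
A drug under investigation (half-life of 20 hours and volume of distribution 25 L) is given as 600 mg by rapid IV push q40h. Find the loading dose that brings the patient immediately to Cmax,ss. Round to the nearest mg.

f = (1/2)^(40/20) ≈ 0.250000; accumulation ratio R = 1/(1−f) ≈ 1.33333.
Loading dose to hit Cmax,ss on first dose: D_load = D_maint·R ≈ 600 × 1.33333 ≈ 800.00 mg.

800 mg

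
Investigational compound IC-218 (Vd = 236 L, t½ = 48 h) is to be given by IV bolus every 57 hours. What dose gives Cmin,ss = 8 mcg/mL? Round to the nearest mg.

τ/t½ = 57/48 ≈ 1.1875, so f = (1/2)^(57/48) ≈ 0.439063.
Cmin,ss = (D/Vd)·f/(1−f), so D = Cmin,ss·Vd·(1−f)/f.
D = 8 × 236 × (1−f)/f ≈ 8 × 236 × 1.27758 ≈ 2412.07 mg.

2412 mg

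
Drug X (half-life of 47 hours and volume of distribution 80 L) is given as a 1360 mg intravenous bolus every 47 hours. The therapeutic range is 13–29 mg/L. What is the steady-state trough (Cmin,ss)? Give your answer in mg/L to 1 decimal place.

17.0 mg/L

τ = 47 h = 1 half-life, so f = (1/2)^1 = 0.5.
Accumulation ratio R = 1/(1 − f) = 1/0.5 = 2/1.
Single-dose peak C₀ = D/Vd = 1360/80 = 17 mg/L.
Steady-state peak Cmax,ss = C₀·R = 17 × 2/1 ≈ 34.000 mg/L.
Steady-state trough Cmin,ss = Cmax,ss·f ≈ 34.000 × 0.5 ≈ 17.000 mg/L.
Trough 17.0 mg/L vs MEC 13 mg/L: adequate.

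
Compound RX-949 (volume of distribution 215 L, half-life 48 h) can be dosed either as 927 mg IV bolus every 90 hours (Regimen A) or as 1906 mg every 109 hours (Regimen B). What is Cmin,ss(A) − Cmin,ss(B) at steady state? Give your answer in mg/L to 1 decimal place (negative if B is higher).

-0.7 mg/L

Regimen A: f = (1/2)^(90/48) ≈ 0.2726; Cmin,ss = (927/215)·f/(1−f) ≈ 1.616 mg/L.
Regimen B: f = (1/2)^(109/48) ≈ 0.2072; Cmin,ss = (1906/215)·f/(1−f) ≈ 2.317 mg/L.
Difference ≈ 1.616 − 2.317 ≈ -0.701 mg/L.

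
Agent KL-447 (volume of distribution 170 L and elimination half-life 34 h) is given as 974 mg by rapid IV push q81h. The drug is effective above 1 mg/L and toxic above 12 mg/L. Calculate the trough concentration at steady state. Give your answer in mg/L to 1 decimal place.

1.4 mg/L

k = ln2/t½ = ln2/34 ≈ 0.020387 h⁻¹; fraction remaining f = e^(−kτ) = e^(−0.020387×81) ≈ 0.1918.
Accumulation ratio R = 1/(1 − f) ≈ 1/0.8082 ≈ 1.2373.
Each bolus raises the concentration by D/Vd = 974/170 ≈ 5.729 mg/L.
Cmax,ss = C₀/(1 − f) ≈ 5.729/0.8082 ≈ 7.089 mg/L.
One interval later, Cmin,ss = Cmax,ss·e^(−kτ) ≈ 7.089 × 0.1918 ≈ 1.360 mg/L.
Trough 1.4 mg/L vs MEC 1 mg/L: adequate.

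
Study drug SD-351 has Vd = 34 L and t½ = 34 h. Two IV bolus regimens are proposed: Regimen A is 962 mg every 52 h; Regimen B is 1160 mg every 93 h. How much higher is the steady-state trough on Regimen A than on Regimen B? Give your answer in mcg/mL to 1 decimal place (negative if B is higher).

9.0 mcg/mL

Regimen A: f = (1/2)^(52/34) ≈ 0.3464; Cmin,ss = (962/34)·f/(1−f) ≈ 14.996 mcg/mL.
Regimen B: f = (1/2)^(93/34) ≈ 0.1502; Cmin,ss = (1160/34)·f/(1−f) ≈ 6.030 mcg/mL.
Difference ≈ 14.996 − 6.030 ≈ 8.966 mcg/mL.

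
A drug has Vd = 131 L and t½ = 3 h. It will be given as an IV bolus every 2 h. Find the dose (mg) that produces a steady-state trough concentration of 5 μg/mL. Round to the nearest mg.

385 mg

τ/t½ = 2/3 ≈ 0.66667, so f = (1/2)^(2/3) ≈ 0.629961.
Cmin,ss = (D/Vd)·f/(1−f), so D = Cmin,ss·Vd·(1−f)/f.
D = 5 × 131 × (1−f)/f ≈ 5 × 131 × 0.58740 ≈ 384.75 mg.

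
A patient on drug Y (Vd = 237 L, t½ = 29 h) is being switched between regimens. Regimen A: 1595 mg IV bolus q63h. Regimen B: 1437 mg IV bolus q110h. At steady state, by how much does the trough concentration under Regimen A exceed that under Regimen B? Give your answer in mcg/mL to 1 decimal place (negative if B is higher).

Regimen A: f = (1/2)^(63/29) ≈ 0.2218; Cmin,ss = (1595/237)·f/(1−f) ≈ 1.918 mcg/mL.
Regimen B: f = (1/2)^(110/29) ≈ 0.0721; Cmin,ss = (1437/237)·f/(1−f) ≈ 0.471 mcg/mL.
Difference ≈ 1.918 − 0.471 ≈ 1.447 mcg/mL.

1.4 mcg/mL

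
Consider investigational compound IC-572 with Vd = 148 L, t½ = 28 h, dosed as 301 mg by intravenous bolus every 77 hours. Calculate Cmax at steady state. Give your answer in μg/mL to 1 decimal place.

2.4 μg/mL

k = ln2/t½ = ln2/28 ≈ 0.024755 h⁻¹; fraction remaining f = e^(−kτ) = e^(−0.024755×77) ≈ 0.1487.
At steady state, accumulation factor R = 1/(1 − e^(−kτ)) ≈ 1.1747.
Single-dose peak C₀ = D/Vd = 301/148 ≈ 2.034 μg/mL.
Cmax,ss = C₀/(1 − f) ≈ 2.034/0.8513 ≈ 2.389 μg/mL.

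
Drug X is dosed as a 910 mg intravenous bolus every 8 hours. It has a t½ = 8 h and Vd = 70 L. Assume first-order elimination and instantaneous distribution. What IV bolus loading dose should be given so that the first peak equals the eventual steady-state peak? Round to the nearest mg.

f = (1/2)^(8/8) ≈ 0.500000; accumulation ratio R = 1/(1−f) ≈ 2.00000.
Loading dose to hit Cmax,ss on first dose: D_load = D_maint·R ≈ 910 × 2.00000 ≈ 1820.00 mg.

1820 mg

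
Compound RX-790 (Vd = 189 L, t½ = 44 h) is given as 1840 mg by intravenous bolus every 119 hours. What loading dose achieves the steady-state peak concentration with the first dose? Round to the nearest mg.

2173 mg

f = (1/2)^(119/44) ≈ 0.153409; accumulation ratio R = 1/(1−f) ≈ 1.18121.
Loading dose to hit Cmax,ss on first dose: D_load = D_maint·R ≈ 1840 × 1.18121 ≈ 2173.43 mg.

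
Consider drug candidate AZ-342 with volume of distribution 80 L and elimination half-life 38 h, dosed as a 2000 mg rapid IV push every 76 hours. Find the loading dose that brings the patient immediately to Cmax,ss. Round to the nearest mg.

f = (1/2)^(76/38) ≈ 0.250000; accumulation ratio R = 1/(1−f) ≈ 1.33333.
Loading dose to hit Cmax,ss on first dose: D_load = D_maint·R ≈ 2000 × 1.33333 ≈ 2666.66 mg.

2667 mg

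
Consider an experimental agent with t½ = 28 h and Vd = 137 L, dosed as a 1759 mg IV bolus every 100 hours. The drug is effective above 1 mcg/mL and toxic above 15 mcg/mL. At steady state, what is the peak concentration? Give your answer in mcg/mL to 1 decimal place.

τ/t½ = 100/28 ≈ 3.5714, so fraction remaining f = (1/2)^(100/28) ≈ 0.0841.
At steady state, accumulation factor R = 1/(1 − e^(−kτ)) ≈ 1.0918.
Single-dose peak C₀ = D/Vd = 1759/137 ≈ 12.839 mcg/mL.
Steady-state peak Cmax,ss = C₀·R ≈ 12.839 × 1.0918 ≈ 14.018 mcg/mL.
Peak 14.0 mcg/mL vs MTC 15 mcg/mL: below toxic threshold.

14.0 mcg/mL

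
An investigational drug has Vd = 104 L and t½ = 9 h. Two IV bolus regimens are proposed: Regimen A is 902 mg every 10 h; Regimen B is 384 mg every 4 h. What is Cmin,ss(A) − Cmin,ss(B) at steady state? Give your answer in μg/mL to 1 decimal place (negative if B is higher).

Regimen A: f = (1/2)^(10/9) ≈ 0.4629; Cmin,ss = (902/104)·f/(1−f) ≈ 7.475 μg/mL.
Regimen B: f = (1/2)^(4/9) ≈ 0.7349; Cmin,ss = (384/104)·f/(1−f) ≈ 10.236 μg/mL.
Difference ≈ 7.475 − 10.236 ≈ -2.761 μg/mL.

-2.8 μg/mL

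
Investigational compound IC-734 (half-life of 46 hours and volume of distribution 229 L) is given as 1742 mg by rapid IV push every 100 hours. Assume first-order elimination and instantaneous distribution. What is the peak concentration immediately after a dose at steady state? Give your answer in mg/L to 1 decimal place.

τ/t½ = 100/46 ≈ 2.1739, so fraction remaining f = (1/2)^(100/46) ≈ 0.2216.
At steady state, accumulation factor R = 1/(1 − e^(−kτ)) ≈ 1.2847.
Each bolus raises the concentration by D/Vd = 1742/229 ≈ 7.607 mg/L.
Steady-state peak Cmax,ss = C₀·R ≈ 7.607 × 1.2847 ≈ 9.773 mg/L.

9.8 mg/L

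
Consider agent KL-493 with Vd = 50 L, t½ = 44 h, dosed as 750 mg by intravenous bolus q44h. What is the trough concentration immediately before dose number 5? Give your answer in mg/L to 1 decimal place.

14.1 mg/L

f = (1/2)^(τ/t½) = (1/2)^(44/44) ≈ 0.5000.
C₀ = D/Vd = 750/50 ≈ 15.000 mg/L.
Before the 5th dose, 4 doses have been given. Superposition: Cmin = C₀·(f + f² + … + f^4).
≈ 15.000 × (0.5000 + 0.2500 + 0.1250 + 0.0625) ≈ 15.000 × 0.9375 ≈ 14.062 mg/L.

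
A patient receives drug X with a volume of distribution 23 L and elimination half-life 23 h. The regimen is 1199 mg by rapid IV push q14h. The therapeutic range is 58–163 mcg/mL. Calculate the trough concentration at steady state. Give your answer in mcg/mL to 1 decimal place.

τ/t½ = 14/23 ≈ 0.6087, so fraction remaining f = (1/2)^(14/23) ≈ 0.6558.
Accumulation ratio R = 1/(1 − f) ≈ 1/0.3442 ≈ 2.9053.
Single-dose peak C₀ = D/Vd = 1199/23 ≈ 52.130 mcg/mL.
Cmax,ss = C₀/(1 − f) ≈ 52.130/0.3442 ≈ 151.453 mcg/mL.
Steady-state trough Cmin,ss = Cmax,ss·f ≈ 151.453 × 0.6558 ≈ 99.323 mcg/mL.
Trough 99.3 mcg/mL vs MEC 58 mcg/mL: adequate.

99.3 mcg/mL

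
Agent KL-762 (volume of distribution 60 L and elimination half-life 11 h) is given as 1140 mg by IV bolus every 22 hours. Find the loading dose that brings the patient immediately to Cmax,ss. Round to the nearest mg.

f = (1/2)^(22/11) ≈ 0.250000; accumulation ratio R = 1/(1−f) ≈ 1.33333.
Loading dose to hit Cmax,ss on first dose: D_load = D_maint·R ≈ 1140 × 1.33333 ≈ 1520.00 mg.

1520 mg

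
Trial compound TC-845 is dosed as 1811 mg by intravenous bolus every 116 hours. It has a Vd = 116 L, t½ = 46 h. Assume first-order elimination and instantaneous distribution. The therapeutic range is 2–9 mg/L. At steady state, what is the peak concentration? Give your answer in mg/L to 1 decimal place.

τ/t½ = 116/46 ≈ 2.5217, so fraction remaining f = (1/2)^(116/46) ≈ 0.1741.
At steady state, accumulation factor R = 1/(1 − e^(−kτ)) ≈ 1.2108.
Single-dose peak C₀ = D/Vd = 1811/116 ≈ 15.612 mg/L.
Steady-state peak Cmax,ss = C₀·R ≈ 15.612 × 1.2108 ≈ 18.903 mg/L.
Peak 18.9 mg/L vs MTC 9 mg/L: exceeds toxic threshold.

18.9 mg/L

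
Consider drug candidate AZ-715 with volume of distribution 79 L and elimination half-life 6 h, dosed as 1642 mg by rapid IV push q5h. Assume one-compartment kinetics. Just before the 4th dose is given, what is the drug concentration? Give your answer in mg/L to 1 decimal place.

21.9 mg/L

f = (1/2)^(τ/t½) = (1/2)^(5/6) ≈ 0.5612.
C₀ = D/Vd = 1642/79 ≈ 20.785 mg/L.
Before the 4th dose, 3 doses have been given. Superposition: Cmin = C₀·(f + f² + … + f^3).
≈ 20.785 × (0.5612 + 0.3149 + 0.1767) ≈ 20.785 × 1.0528 ≈ 21.882 mg/L.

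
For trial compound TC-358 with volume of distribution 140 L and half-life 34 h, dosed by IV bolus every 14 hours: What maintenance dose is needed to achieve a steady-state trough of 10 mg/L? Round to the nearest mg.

τ/t½ = 14/34 ≈ 0.41176, so f = (1/2)^(14/34) ≈ 0.751703.
Cmin,ss = (D/Vd)·f/(1−f), so D = Cmin,ss·Vd·(1−f)/f.
D = 10 × 140 × (1−f)/f ≈ 10 × 140 × 0.33031 ≈ 462.43 mg.

462 mg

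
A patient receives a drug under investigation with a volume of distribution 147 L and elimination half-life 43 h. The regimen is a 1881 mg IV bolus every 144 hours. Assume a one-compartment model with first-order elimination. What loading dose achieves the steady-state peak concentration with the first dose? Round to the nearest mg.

f = (1/2)^(144/43) ≈ 0.098152; accumulation ratio R = 1/(1−f) ≈ 1.10883.
Loading dose to hit Cmax,ss on first dose: D_load = D_maint·R ≈ 1881 × 1.10883 ≈ 2085.71 mg.

2086 mg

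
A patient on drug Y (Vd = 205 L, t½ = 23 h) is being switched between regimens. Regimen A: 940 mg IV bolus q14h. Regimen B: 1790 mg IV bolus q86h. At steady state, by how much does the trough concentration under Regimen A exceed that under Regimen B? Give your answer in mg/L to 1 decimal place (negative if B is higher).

Regimen A: f = (1/2)^(14/23) ≈ 0.6558; Cmin,ss = (940/205)·f/(1−f) ≈ 8.736 mg/L.
Regimen B: f = (1/2)^(86/23) ≈ 0.0749; Cmin,ss = (1790/205)·f/(1−f) ≈ 0.707 mg/L.
Difference ≈ 8.736 − 0.707 ≈ 8.029 mg/L.

8.0 mg/L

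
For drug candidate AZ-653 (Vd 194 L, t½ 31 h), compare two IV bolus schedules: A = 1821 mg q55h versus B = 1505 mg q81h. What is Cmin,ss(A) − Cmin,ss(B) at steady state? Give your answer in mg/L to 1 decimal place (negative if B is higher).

Regimen A: f = (1/2)^(55/31) ≈ 0.2924; Cmin,ss = (1821/194)·f/(1−f) ≈ 3.879 mg/L.
Regimen B: f = (1/2)^(81/31) ≈ 0.1635; Cmin,ss = (1505/194)·f/(1−f) ≈ 1.516 mg/L.
Difference ≈ 3.879 − 1.516 ≈ 2.363 mg/L.

2.4 mg/L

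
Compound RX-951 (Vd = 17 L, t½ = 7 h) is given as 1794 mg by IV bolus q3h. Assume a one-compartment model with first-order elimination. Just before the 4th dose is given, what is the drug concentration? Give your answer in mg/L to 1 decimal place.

f = (1/2)^(τ/t½) = (1/2)^(3/7) ≈ 0.7430.
C₀ = D/Vd = 1794/17 ≈ 105.529 mg/L.
Before the 4th dose, 3 doses have been given. Superposition: Cmin = C₀·(f + f² + … + f^3).
≈ 105.529 × (0.7430 + 0.5520 + 0.4102) ≈ 105.529 × 1.7052 ≈ 179.948 mg/L.

179.9 mg/L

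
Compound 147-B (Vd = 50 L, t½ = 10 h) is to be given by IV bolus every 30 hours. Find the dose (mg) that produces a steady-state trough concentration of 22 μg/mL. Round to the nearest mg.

7700 mg

τ/t½ = 30/10 ≈ 3, so f = (1/2)^(30/10) ≈ 0.125000.
Cmin,ss = (D/Vd)·f/(1−f), so D = Cmin,ss·Vd·(1−f)/f.
D = 22 × 50 × (1−f)/f ≈ 22 × 50 × 7.00000 ≈ 7700.00 mg.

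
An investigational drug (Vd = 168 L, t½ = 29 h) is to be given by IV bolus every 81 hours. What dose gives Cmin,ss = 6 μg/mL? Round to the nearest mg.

5979 mg

τ/t½ = 81/29 ≈ 2.7931, so f = (1/2)^(81/29) ≈ 0.144275.
Cmin,ss = (D/Vd)·f/(1−f), so D = Cmin,ss·Vd·(1−f)/f.
D = 6 × 168 × (1−f)/f ≈ 6 × 168 × 5.93121 ≈ 5978.66 mg.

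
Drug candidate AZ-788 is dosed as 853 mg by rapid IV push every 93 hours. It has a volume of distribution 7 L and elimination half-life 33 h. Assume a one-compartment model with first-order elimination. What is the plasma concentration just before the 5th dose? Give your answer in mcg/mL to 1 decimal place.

f = (1/2)^(τ/t½) = (1/2)^(93/33) ≈ 0.1418.
C₀ = D/Vd = 853/7 ≈ 121.857 mcg/mL.
Before the 5th dose, 4 doses have been given. Superposition: Cmin = C₀·(f + f² + … + f^4).
≈ 121.857 × (0.1418 + 0.0201 + 0.0029 + 0.0004) ≈ 121.857 × 0.1652 ≈ 20.131 mcg/mL.

20.1 mcg/mL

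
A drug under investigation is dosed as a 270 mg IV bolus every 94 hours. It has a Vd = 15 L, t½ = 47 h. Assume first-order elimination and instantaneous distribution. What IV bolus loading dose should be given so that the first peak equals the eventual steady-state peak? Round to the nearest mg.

f = (1/2)^(94/47) ≈ 0.250000; accumulation ratio R = 1/(1−f) ≈ 1.33333.
Loading dose to hit Cmax,ss on first dose: D_load = D_maint·R ≈ 270 × 1.33333 ≈ 360.00 mg.

360 mg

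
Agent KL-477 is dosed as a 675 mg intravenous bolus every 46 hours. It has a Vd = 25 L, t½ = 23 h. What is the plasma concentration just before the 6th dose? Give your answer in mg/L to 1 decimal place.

9.0 mg/L

f = (1/2)^(τ/t½) = (1/2)^(46/23) ≈ 0.2500.
C₀ = D/Vd = 675/25 ≈ 27.000 mg/L.
Before the 6th dose, 5 doses have been given. Superposition: Cmin = C₀·(f + f² + … + f^5).
≈ 27.000 × (0.2500 + 0.0625 + 0.0156 + 0.0039 + 0.0010) ≈ 27.000 × 0.3330 ≈ 8.991 mg/L.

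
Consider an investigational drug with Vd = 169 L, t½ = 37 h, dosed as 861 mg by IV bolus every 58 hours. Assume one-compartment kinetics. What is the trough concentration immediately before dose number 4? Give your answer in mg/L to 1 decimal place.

f = (1/2)^(τ/t½) = (1/2)^(58/37) ≈ 0.3374.
C₀ = D/Vd = 861/169 ≈ 5.095 mg/L.
Before the 4th dose, 3 doses have been given. Superposition: Cmin = C₀·(f + f² + … + f^3).
≈ 5.095 × (0.3374 + 0.1138 + 0.0384) ≈ 5.095 × 0.4896 ≈ 2.495 mg/L.

2.5 mg/L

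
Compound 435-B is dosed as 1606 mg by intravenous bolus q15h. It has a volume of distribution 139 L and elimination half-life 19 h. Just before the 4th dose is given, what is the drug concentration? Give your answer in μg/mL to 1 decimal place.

f = (1/2)^(τ/t½) = (1/2)^(15/19) ≈ 0.5786.
C₀ = D/Vd = 1606/139 ≈ 11.554 μg/mL.
Before the 4th dose, 3 doses have been given. Superposition: Cmin = C₀·(f + f² + … + f^3).
≈ 11.554 × (0.5786 + 0.3348 + 0.1937) ≈ 11.554 × 1.1071 ≈ 12.791 μg/mL.

12.8 μg/mL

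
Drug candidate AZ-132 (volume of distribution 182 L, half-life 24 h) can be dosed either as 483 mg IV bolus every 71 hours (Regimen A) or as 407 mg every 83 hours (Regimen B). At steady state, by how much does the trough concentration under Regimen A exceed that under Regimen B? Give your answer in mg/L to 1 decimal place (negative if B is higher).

0.2 mg/L

Regimen A: f = (1/2)^(71/24) ≈ 0.1287; Cmin,ss = (483/182)·f/(1−f) ≈ 0.392 mg/L.
Regimen B: f = (1/2)^(83/24) ≈ 0.0910; Cmin,ss = (407/182)·f/(1−f) ≈ 0.224 mg/L.
Difference ≈ 0.392 − 0.224 ≈ 0.168 mg/L.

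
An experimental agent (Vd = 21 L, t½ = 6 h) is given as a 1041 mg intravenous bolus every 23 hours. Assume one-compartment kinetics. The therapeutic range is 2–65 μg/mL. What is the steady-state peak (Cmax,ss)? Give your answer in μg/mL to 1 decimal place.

53.3 μg/mL

Over one 23-h interval, 23/6 ≈ 3.8333 half-lives elapse, leaving f ≈ 0.0702 of each dose.
Accumulation ratio R = 1/(1 − f) ≈ 1/0.9298 ≈ 1.0755.
Single-dose peak C₀ = D/Vd = 1041/21 ≈ 49.571 μg/mL.
Steady-state peak Cmax,ss = C₀·R ≈ 49.571 × 1.0755 ≈ 53.314 μg/mL.
Peak 53.3 μg/mL vs MTC 65 μg/mL: below toxic threshold.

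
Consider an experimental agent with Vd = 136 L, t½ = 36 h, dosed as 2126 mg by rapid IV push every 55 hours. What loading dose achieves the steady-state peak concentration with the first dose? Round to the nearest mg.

f = (1/2)^(55/36) ≈ 0.346811; accumulation ratio R = 1/(1−f) ≈ 1.53095.
Loading dose to hit Cmax,ss on first dose: D_load = D_maint·R ≈ 2126 × 1.53095 ≈ 3254.80 mg.

3255 mg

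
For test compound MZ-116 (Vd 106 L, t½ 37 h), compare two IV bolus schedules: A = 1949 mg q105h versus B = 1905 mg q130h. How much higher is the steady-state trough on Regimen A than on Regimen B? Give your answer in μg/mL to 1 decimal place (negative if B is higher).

Regimen A: f = (1/2)^(105/37) ≈ 0.1399; Cmin,ss = (1949/106)·f/(1−f) ≈ 2.991 μg/mL.
Regimen B: f = (1/2)^(130/37) ≈ 0.0876; Cmin,ss = (1905/106)·f/(1−f) ≈ 1.725 μg/mL.
Difference ≈ 2.991 − 1.725 ≈ 1.266 μg/mL.

1.3 μg/mL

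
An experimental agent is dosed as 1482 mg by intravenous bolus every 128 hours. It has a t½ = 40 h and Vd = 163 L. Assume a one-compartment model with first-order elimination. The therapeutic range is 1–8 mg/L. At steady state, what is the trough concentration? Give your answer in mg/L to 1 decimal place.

k = ln2/t½ = ln2/40 ≈ 0.017329 h⁻¹; fraction remaining f = e^(−kτ) = e^(−0.017329×128) ≈ 0.1088.
At steady state, accumulation factor R = 1/(1 − e^(−kτ)) ≈ 1.1221.
Each bolus raises the concentration by D/Vd = 1482/163 ≈ 9.092 mg/L.
Cmax,ss = C₀/(1 − f) ≈ 9.092/0.8912 ≈ 10.202 mg/L.
Steady-state trough Cmin,ss = Cmax,ss·f ≈ 10.202 × 0.1088 ≈ 1.110 mg/L.
Trough 1.1 mg/L vs MEC 1 mg/L: adequate.

1.1 mg/L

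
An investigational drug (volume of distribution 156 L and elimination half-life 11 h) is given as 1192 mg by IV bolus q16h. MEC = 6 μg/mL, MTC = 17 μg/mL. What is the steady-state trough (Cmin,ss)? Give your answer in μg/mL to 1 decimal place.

4.4 μg/mL

τ/t½ = 16/11 ≈ 1.4545, so fraction remaining f = (1/2)^(16/11) ≈ 0.3649.
At steady state, accumulation factor R = 1/(1 − e^(−kτ)) ≈ 1.5746.
Single-dose peak C₀ = D/Vd = 1192/156 ≈ 7.641 μg/mL.
Cmax,ss = C₀/(1 − f) ≈ 7.641/0.6351 ≈ 12.031 μg/mL.
One interval later, Cmin,ss = Cmax,ss·e^(−kτ) ≈ 12.031 × 0.3649 ≈ 4.390 μg/mL.
Trough 4.4 μg/mL vs MEC 6 μg/mL: subtherapeutic.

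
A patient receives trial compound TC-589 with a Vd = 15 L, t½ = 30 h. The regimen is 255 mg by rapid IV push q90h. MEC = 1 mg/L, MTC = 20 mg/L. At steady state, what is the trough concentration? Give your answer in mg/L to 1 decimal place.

The dosing interval is 3 half-lives, so f = 2^(−3) = 0.125.
At steady state, R = 1/(1 − 0.125) = 8/7.
Single-dose peak C₀ = D/Vd = 255/15 = 17 mg/L.
Steady-state peak Cmax,ss = C₀·R = 17 × 8/7 ≈ 19.429 mg/L.
Steady-state trough Cmin,ss = Cmax,ss·f ≈ 19.429 × 0.125 ≈ 2.429 mg/L.
Trough 2.4 mg/L vs MEC 1 mg/L: adequate.

2.4 mg/L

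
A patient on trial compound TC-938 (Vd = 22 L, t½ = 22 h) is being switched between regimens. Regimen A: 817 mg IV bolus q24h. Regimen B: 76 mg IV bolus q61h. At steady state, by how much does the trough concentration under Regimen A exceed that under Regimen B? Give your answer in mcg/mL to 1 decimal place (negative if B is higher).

32.3 mcg/mL

Regimen A: f = (1/2)^(24/22) ≈ 0.4695; Cmin,ss = (817/22)·f/(1−f) ≈ 32.866 mcg/mL.
Regimen B: f = (1/2)^(61/22) ≈ 0.1463; Cmin,ss = (76/22)·f/(1−f) ≈ 0.592 mcg/mL.
Difference ≈ 32.866 − 0.592 ≈ 32.274 mcg/mL.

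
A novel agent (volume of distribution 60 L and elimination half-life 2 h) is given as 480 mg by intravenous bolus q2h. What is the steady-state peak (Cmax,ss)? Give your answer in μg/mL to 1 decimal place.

The dosing interval is 1 half-life, so f = 2^(−1) = 0.5.
Accumulation ratio R = 1/(1 − f) = 1/0.5 = 2/1.
Single-dose peak C₀ = D/Vd = 480/60 = 8 μg/mL.
Steady-state peak Cmax,ss = C₀·R = 8 × 2/1 ≈ 16.000 μg/mL.

16.0 μg/mL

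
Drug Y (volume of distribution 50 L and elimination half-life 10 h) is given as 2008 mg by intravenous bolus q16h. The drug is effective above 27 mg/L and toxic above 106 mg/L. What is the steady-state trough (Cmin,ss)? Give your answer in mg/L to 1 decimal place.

19.8 mg/L

τ/t½ = 16/10 ≈ 1.6, so fraction remaining f = (1/2)^(16/10) ≈ 0.3299.
At steady state, accumulation factor R = 1/(1 − e^(−kτ)) ≈ 1.4923.
Single-dose peak C₀ = D/Vd = 2008/50 ≈ 40.160 mg/L.
Cmax,ss = C₀/(1 − f) ≈ 40.160/0.6701 ≈ 59.931 mg/L.
Steady-state trough Cmin,ss = Cmax,ss·f ≈ 59.931 × 0.3299 ≈ 19.771 mg/L.
Trough 19.8 mg/L vs MEC 27 mg/L: subtherapeutic.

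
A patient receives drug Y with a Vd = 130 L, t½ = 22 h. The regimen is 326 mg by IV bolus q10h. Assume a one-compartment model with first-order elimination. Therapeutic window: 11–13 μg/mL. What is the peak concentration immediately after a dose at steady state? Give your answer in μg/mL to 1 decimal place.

Over one 10-h interval, 10/22 ≈ 0.45455 half-lives elapse, leaving f ≈ 0.7297 of each dose.
Accumulation ratio R = 1/(1 − f) ≈ 1/0.2703 ≈ 3.6996.
Single-dose peak C₀ = D/Vd = 326/130 ≈ 2.508 μg/mL.
Cmax,ss = C₀/(1 − f) ≈ 2.508/0.2703 ≈ 9.279 μg/mL.
Peak 9.3 μg/mL vs MTC 13 μg/mL: below toxic threshold.

9.3 μg/mL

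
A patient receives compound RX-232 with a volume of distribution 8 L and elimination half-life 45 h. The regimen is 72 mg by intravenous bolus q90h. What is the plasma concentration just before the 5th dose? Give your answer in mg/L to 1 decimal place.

3.0 mg/L

f = (1/2)^(τ/t½) = (1/2)^(90/45) ≈ 0.2500.
C₀ = D/Vd = 72/8 ≈ 9.000 mg/L.
Before the 5th dose, 4 doses have been given. Superposition: Cmin = C₀·(f + f² + … + f^4).
≈ 9.000 × (0.2500 + 0.0625 + 0.0156 + 0.0039) ≈ 9.000 × 0.3320 ≈ 2.988 mg/L.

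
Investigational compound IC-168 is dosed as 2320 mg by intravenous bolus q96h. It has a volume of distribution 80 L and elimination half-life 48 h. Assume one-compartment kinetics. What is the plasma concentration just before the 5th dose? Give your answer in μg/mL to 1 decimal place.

9.6 μg/mL

f = (1/2)^(τ/t½) = (1/2)^(96/48) ≈ 0.2500.
C₀ = D/Vd = 2320/80 ≈ 29.000 μg/mL.
Before the 5th dose, 4 doses have been given. Superposition: Cmin = C₀·(f + f² + … + f^4).
≈ 29.000 × (0.2500 + 0.0625 + 0.0156 + 0.0039) ≈ 29.000 × 0.3320 ≈ 9.628 μg/mL.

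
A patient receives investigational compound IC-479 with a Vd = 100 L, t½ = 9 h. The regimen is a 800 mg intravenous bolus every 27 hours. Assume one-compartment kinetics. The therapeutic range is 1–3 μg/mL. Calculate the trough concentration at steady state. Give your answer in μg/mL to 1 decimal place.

τ = 27 h = 3 half-lives, so f = (1/2)^3 = 0.125.
At steady state, R = 1/(1 − 0.125) = 8/7.
Single-dose peak C₀ = D/Vd = 800/100 = 8 μg/mL.
Steady-state peak Cmax,ss = C₀·R = 8 × 8/7 ≈ 9.143 μg/mL.
Steady-state trough Cmin,ss = Cmax,ss·f ≈ 9.143 × 0.125 ≈ 1.143 μg/mL.
Trough 1.1 μg/mL vs MEC 1 μg/mL: adequate.

1.1 μg/mL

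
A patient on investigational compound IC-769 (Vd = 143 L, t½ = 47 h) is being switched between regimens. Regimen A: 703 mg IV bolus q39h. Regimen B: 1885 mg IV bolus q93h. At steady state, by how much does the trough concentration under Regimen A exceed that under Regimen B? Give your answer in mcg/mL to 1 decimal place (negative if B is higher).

1.8 mcg/mL

Regimen A: f = (1/2)^(39/47) ≈ 0.5626; Cmin,ss = (703/143)·f/(1−f) ≈ 6.323 mcg/mL.
Regimen B: f = (1/2)^(93/47) ≈ 0.2537; Cmin,ss = (1885/143)·f/(1−f) ≈ 4.481 mcg/mL.
Difference ≈ 6.323 − 4.481 ≈ 1.842 mcg/mL.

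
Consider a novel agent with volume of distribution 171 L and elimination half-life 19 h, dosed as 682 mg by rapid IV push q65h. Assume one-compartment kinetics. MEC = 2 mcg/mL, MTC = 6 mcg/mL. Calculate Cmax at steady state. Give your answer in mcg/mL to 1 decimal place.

4.4 mcg/mL

τ/t½ = 65/19 ≈ 3.4211, so fraction remaining f = (1/2)^(65/19) ≈ 0.0934.
Accumulation ratio R = 1/(1 − f) ≈ 1/0.9066 ≈ 1.1030.
Single-dose peak C₀ = D/Vd = 682/171 ≈ 3.988 mcg/mL.
Steady-state peak Cmax,ss = C₀·R ≈ 3.988 × 1.1030 ≈ 4.399 mcg/mL.
Peak 4.4 mcg/mL vs MTC 6 mcg/mL: below toxic threshold.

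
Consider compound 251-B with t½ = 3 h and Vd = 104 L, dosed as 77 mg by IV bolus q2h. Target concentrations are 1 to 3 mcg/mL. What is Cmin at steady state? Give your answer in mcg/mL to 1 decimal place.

Over one 2-h interval, 2/3 ≈ 0.66667 half-lives elapse, leaving f ≈ 0.6300 of each dose.
At steady state, accumulation factor R = 1/(1 − e^(−kτ)) ≈ 2.7027.
Each bolus raises the concentration by D/Vd = 77/104 ≈ 0.740 mcg/mL.
Cmax,ss = C₀/(1 − f) ≈ 0.740/0.3700 ≈ 2.000 mcg/mL.
Steady-state trough Cmin,ss = Cmax,ss·f ≈ 2.000 × 0.6300 ≈ 1.260 mcg/mL.
Trough 1.3 mcg/mL vs MEC 1 mcg/mL: adequate.

1.3 mcg/mL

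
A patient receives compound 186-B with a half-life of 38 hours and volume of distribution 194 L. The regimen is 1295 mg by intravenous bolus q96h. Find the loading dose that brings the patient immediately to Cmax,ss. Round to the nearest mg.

1567 mg

f = (1/2)^(96/38) ≈ 0.173581; accumulation ratio R = 1/(1−f) ≈ 1.21004.
Loading dose to hit Cmax,ss on first dose: D_load = D_maint·R ≈ 1295 × 1.21004 ≈ 1567.00 mg.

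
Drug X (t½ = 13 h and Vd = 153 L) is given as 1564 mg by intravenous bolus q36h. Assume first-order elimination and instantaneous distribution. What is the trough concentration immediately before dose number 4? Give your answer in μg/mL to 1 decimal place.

1.8 μg/mL

f = (1/2)^(τ/t½) = (1/2)^(36/13) ≈ 0.1467.
C₀ = D/Vd = 1564/153 ≈ 10.222 μg/mL.
Before the 4th dose, 3 doses have been given. Superposition: Cmin = C₀·(f + f² + … + f^3).
≈ 10.222 × (0.1467 + 0.0215 + 0.0032) ≈ 10.222 × 0.1714 ≈ 1.752 μg/mL.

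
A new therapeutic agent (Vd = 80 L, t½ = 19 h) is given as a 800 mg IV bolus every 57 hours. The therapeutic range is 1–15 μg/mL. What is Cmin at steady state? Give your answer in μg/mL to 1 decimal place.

τ = 57 h = 3 half-lives, so f = (1/2)^3 = 0.125.
At steady state, R = 1/(1 − 0.125) = 8/7.
Single-dose peak C₀ = D/Vd = 800/80 = 10 μg/mL.
Steady-state peak Cmax,ss = C₀·R = 10 × 8/7 ≈ 11.429 μg/mL.
Steady-state trough Cmin,ss = Cmax,ss·f ≈ 11.429 × 0.125 ≈ 1.429 μg/mL.
Trough 1.4 μg/mL vs MEC 1 μg/mL: adequate.

1.4 μg/mL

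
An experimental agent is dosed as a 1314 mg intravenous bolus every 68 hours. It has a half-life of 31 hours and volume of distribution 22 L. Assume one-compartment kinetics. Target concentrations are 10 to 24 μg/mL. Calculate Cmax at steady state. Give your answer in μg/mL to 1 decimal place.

Over one 68-h interval, 68/31 ≈ 2.1935 half-lives elapse, leaving f ≈ 0.2186 of each dose.
At steady state, accumulation factor R = 1/(1 − e^(−kτ)) ≈ 1.2798.
Each bolus raises the concentration by D/Vd = 1314/22 ≈ 59.727 μg/mL.
Steady-state peak Cmax,ss = C₀·R ≈ 59.727 × 1.2798 ≈ 76.439 μg/mL.
Peak 76.4 μg/mL vs MTC 24 μg/mL: exceeds toxic threshold.

76.4 μg/mL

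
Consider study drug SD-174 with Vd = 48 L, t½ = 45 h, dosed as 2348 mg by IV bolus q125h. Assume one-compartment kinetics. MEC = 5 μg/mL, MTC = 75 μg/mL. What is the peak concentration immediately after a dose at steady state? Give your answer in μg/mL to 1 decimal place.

57.3 μg/mL

τ/t½ = 125/45 ≈ 2.7778, so fraction remaining f = (1/2)^(125/45) ≈ 0.1458.
At steady state, accumulation factor R = 1/(1 − e^(−kτ)) ≈ 1.1707.
Single-dose peak C₀ = D/Vd = 2348/48 ≈ 48.917 μg/mL.
Cmax,ss = C₀/(1 − f) ≈ 48.917/0.8542 ≈ 57.266 μg/mL.
Peak 57.3 μg/mL vs MTC 75 μg/mL: below toxic threshold.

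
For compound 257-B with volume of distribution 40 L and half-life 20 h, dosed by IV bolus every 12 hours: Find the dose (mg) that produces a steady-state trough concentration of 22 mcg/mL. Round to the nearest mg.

τ/t½ = 12/20 ≈ 0.6, so f = (1/2)^(12/20) ≈ 0.659754.
Cmin,ss = (D/Vd)·f/(1−f), so D = Cmin,ss·Vd·(1−f)/f.
D = 22 × 40 × (1−f)/f ≈ 22 × 40 × 0.51572 ≈ 453.83 mg.

454 mg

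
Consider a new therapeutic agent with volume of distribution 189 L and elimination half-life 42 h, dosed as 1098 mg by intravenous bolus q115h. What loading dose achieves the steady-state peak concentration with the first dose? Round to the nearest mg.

f = (1/2)^(115/42) ≈ 0.149883; accumulation ratio R = 1/(1−f) ≈ 1.17631.
Loading dose to hit Cmax,ss on first dose: D_load = D_maint·R ≈ 1098 × 1.17631 ≈ 1291.59 mg.

1292 mg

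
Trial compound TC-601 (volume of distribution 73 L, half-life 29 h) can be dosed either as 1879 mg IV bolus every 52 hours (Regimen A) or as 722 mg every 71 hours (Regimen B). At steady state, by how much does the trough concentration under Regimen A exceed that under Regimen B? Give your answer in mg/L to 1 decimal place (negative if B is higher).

8.2 mg/L

Regimen A: f = (1/2)^(52/29) ≈ 0.2886; Cmin,ss = (1879/73)·f/(1−f) ≈ 10.442 mg/L.
Regimen B: f = (1/2)^(71/29) ≈ 0.1832; Cmin,ss = (722/73)·f/(1−f) ≈ 2.218 mg/L.
Difference ≈ 10.442 − 2.218 ≈ 8.224 mg/L.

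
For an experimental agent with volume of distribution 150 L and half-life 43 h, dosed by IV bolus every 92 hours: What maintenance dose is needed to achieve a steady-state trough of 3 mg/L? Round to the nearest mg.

1533 mg

τ/t½ = 92/43 ≈ 2.1395, so f = (1/2)^(92/43) ≈ 0.226953.
Cmin,ss = (D/Vd)·f/(1−f), so D = Cmin,ss·Vd·(1−f)/f.
D = 3 × 150 × (1−f)/f ≈ 3 × 150 × 3.40620 ≈ 1532.79 mg.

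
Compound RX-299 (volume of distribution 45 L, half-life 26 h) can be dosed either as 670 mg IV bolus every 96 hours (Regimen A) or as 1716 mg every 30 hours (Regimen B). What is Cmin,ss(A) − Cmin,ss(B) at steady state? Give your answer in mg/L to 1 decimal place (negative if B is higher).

-29.9 mg/L

Regimen A: f = (1/2)^(96/26) ≈ 0.0774; Cmin,ss = (670/45)·f/(1−f) ≈ 1.249 mg/L.
Regimen B: f = (1/2)^(30/26) ≈ 0.4494; Cmin,ss = (1716/45)·f/(1−f) ≈ 31.124 mg/L.
Difference ≈ 1.249 − 31.124 ≈ -29.875 mg/L.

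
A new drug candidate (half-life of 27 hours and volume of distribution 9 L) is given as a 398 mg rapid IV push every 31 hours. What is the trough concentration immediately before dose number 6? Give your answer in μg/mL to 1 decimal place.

35.7 μg/mL

f = (1/2)^(τ/t½) = (1/2)^(31/27) ≈ 0.4512.
C₀ = D/Vd = 398/9 ≈ 44.222 μg/mL.
Before the 6th dose, 5 doses have been given. Superposition: Cmin = C₀·(f + f² + … + f^5).
≈ 44.222 × (0.4512 + 0.2036 + 0.0919 + 0.0414 + 0.0187) ≈ 44.222 × 0.8068 ≈ 35.678 μg/mL.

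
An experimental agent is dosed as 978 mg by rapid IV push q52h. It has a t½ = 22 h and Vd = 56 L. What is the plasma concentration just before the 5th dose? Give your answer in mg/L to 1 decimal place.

4.2 mg/L

f = (1/2)^(τ/t½) = (1/2)^(52/22) ≈ 0.1943.
C₀ = D/Vd = 978/56 ≈ 17.464 mg/L.
Before the 5th dose, 4 doses have been given. Superposition: Cmin = C₀·(f + f² + … + f^4).
≈ 17.464 × (0.1943 + 0.0378 + 0.0073 + 0.0014) ≈ 17.464 × 0.2408 ≈ 4.205 mg/L.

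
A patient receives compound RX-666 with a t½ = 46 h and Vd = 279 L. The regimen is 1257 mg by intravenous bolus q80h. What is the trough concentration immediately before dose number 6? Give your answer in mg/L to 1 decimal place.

1.9 mg/L

f = (1/2)^(τ/t½) = (1/2)^(80/46) ≈ 0.2996.
C₀ = D/Vd = 1257/279 ≈ 4.505 mg/L.
Before the 6th dose, 5 doses have been given. Superposition: Cmin = C₀·(f + f² + … + f^5).
≈ 4.505 × (0.2996 + 0.0898 + 0.0269 + 0.0081 + 0.0024) ≈ 4.505 × 0.4268 ≈ 1.923 mg/L.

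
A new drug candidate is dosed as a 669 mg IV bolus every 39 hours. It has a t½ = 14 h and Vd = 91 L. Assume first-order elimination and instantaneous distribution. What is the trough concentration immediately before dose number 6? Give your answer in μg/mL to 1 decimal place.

1.2 μg/mL

f = (1/2)^(τ/t½) = (1/2)^(39/14) ≈ 0.1450.
C₀ = D/Vd = 669/91 ≈ 7.352 μg/mL.
Before the 6th dose, 5 doses have been given. Superposition: Cmin = C₀·(f + f² + … + f^5).
≈ 7.352 × (0.1450 + 0.0210 + 0.0030 + 0.0004 + 0.0001) ≈ 7.352 × 0.1695 ≈ 1.246 μg/mL.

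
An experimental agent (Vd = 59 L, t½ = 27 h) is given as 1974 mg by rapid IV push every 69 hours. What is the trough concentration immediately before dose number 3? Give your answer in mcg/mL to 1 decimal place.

f = (1/2)^(τ/t½) = (1/2)^(69/27) ≈ 0.1701.
C₀ = D/Vd = 1974/59 ≈ 33.458 mcg/mL.
Before the 3rd dose, 2 doses have been given. Superposition: Cmin = C₀·(f + f²).
≈ 33.458 × (0.1701 + 0.0289) ≈ 33.458 × 0.1990 ≈ 6.658 mcg/mL.

6.7 mcg/mL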